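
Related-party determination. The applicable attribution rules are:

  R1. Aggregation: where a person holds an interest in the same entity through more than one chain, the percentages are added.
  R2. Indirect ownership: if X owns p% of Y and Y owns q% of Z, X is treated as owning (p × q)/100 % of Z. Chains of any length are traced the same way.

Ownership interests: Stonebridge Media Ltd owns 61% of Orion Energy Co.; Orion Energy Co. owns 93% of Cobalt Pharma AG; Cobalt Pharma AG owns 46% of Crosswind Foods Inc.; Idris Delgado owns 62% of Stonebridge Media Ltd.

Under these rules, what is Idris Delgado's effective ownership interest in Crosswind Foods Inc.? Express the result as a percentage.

Chain via Stonebridge Media Ltd → Orion Energy Co. → Cobalt Pharma AG (R2): 62% × 61% × 93% × 46% = 16.179396% of Crosswind Foods Inc.

16.179396%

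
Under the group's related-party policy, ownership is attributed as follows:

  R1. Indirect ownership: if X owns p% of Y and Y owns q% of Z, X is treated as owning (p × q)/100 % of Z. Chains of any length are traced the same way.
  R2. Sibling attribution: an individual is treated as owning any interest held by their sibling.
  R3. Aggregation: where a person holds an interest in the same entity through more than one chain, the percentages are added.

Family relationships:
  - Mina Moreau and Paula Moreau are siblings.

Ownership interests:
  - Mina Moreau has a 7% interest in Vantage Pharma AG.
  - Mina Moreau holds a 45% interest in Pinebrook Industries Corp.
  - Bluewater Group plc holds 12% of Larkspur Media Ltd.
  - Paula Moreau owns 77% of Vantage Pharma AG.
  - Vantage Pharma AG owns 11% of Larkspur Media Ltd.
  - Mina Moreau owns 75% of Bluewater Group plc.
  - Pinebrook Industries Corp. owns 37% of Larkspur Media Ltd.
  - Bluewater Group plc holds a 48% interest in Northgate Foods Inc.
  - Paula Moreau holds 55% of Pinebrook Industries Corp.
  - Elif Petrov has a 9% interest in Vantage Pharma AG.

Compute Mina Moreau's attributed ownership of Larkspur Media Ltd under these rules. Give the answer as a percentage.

55.24%

By sibling attribution (R2), Mina Moreau is treated as also owning Paula Moreau's interest in Pinebrook Industries Corp, giving 45% + 55% = 100%.
By sibling attribution (R2), Mina Moreau is treated as also owning Paula Moreau's interest in Vantage Pharma AG, giving 7% + 77% = 84%.
Chain via Pinebrook Industries Corp. (R1): 100% × 37% = 37% of Larkspur Media Ltd.
Chain via Vantage Pharma AG (R1): 84% × 11% = 9.24% of Larkspur Media Ltd.
Chain via Bluewater Group plc (R1): 75% × 12% = 9% of Larkspur Media Ltd.
Aggregating (R3): 37% + 9.24% + 9% = 55.24%.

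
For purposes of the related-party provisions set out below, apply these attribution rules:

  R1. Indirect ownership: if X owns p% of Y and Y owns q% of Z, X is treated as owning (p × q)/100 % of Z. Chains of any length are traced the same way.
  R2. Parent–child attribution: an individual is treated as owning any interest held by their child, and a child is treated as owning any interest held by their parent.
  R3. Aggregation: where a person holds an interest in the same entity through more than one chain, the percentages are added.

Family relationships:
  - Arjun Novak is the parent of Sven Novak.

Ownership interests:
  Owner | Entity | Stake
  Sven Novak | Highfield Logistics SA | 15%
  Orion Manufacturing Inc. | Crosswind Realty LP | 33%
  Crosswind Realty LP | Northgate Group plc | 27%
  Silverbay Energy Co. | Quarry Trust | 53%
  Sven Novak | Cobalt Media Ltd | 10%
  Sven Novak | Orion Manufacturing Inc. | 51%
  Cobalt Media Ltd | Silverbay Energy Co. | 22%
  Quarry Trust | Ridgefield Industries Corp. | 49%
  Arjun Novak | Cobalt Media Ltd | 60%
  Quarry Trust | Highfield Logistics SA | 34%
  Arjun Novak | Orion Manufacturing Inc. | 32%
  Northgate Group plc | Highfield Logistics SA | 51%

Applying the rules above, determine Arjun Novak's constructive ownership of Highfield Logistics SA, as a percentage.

21.546683%

By parent–child attribution (R2), Arjun Novak is treated as also owning Sven Novak's interest in Cobalt Media Ltd, giving 60% + 10% = 70%.
By parent–child attribution (R2), Arjun Novak is treated as also owning Sven Novak's interest in Orion Manufacturing Inc, giving 32% + 51% = 83%.
By parent–child attribution (R2), Arjun Novak is treated as owning Sven Novak's 15% interest in Highfield Logistics SA.
Chain via Cobalt Media Ltd → Silverbay Energy Co. → Quarry Trust (R1): 70% × 22% × 53% × 34% = 2.77508% of Highfield Logistics SA.
Chain via Orion Manufacturing Inc. → Crosswind Realty LP → Northgate Group plc (R1): 83% × 33% × 27% × 51% = 3.771603% of Highfield Logistics SA.
Direct interest in Highfield Logistics SA: 15%.
Aggregating (R3): 2.77508% + 3.771603% + 15% = 21.546683%.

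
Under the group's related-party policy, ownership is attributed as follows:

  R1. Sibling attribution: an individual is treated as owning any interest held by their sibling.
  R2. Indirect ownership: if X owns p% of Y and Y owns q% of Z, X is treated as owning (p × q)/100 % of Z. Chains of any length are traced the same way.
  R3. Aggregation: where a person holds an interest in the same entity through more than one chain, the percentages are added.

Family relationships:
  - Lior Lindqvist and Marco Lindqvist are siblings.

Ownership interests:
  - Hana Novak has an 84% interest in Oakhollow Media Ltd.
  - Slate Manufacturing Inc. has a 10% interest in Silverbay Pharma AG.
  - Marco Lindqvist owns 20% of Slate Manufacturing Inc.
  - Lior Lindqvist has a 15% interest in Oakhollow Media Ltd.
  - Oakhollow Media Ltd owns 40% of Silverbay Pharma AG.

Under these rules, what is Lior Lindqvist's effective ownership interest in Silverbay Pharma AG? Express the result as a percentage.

8%

By sibling attribution (R1), Lior Lindqvist is treated as owning Marco Lindqvist's 20% interest in Slate Manufacturing Inc.
Chain via Oakhollow Media Ltd (R2): 15% × 40% = 6% of Silverbay Pharma AG.
Chain via Slate Manufacturing Inc. (R2): 20% × 10% = 2% of Silverbay Pharma AG.
Aggregating (R3): 6% + 2% = 8%.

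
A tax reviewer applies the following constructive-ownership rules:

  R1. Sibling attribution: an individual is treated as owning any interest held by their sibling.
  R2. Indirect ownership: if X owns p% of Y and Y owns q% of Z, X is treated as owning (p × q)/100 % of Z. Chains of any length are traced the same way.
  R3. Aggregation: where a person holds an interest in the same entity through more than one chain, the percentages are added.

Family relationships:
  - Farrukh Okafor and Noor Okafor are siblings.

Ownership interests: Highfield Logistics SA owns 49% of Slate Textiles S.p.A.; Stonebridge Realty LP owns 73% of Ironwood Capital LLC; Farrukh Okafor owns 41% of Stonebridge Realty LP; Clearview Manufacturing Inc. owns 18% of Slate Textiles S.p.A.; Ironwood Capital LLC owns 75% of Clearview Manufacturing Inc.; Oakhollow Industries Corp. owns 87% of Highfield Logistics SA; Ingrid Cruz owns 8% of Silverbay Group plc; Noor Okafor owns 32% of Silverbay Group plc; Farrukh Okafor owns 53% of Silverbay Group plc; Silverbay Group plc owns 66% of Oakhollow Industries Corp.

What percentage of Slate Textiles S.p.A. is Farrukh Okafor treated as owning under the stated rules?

By sibling attribution (R1), Farrukh Okafor is treated as also owning Noor Okafor's interest in Silverbay Group plc, giving 53% + 32% = 85%.
Chain via Silverbay Group plc → Oakhollow Industries Corp. → Highfield Logistics SA (R2): 85% × 66% × 87% × 49% = 23.91543% of Slate Textiles S.p.A.
Chain via Stonebridge Realty LP → Ironwood Capital LLC → Clearview Manufacturing Inc. (R2): 41% × 73% × 75% × 18% = 4.04055% of Slate Textiles S.p.A.
Aggregating (R3): 23.91543% + 4.04055% = 27.95598%.

27.95598%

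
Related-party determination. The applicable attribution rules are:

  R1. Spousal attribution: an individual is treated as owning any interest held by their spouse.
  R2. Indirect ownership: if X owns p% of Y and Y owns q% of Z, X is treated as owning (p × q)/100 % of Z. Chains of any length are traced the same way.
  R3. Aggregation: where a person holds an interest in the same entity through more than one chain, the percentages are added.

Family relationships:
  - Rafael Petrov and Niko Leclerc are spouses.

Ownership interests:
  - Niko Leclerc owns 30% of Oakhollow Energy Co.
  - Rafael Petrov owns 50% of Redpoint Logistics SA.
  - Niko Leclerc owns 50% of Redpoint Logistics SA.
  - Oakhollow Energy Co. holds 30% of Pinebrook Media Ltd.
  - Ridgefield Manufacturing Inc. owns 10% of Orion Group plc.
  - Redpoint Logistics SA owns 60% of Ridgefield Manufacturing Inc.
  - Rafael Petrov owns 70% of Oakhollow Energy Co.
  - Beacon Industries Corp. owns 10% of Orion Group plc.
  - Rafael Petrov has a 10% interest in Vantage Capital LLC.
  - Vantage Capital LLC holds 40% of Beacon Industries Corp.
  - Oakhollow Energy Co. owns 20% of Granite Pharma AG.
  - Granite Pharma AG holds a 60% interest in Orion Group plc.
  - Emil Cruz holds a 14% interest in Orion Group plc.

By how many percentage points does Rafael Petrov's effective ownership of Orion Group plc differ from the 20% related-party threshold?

By spousal attribution (R1), Rafael Petrov is treated as also owning Niko Leclerc's interest in Oakhollow Energy Co, giving 70% + 30% = 100%.
By spousal attribution (R1), Rafael Petrov is treated as also owning Niko Leclerc's interest in Redpoint Logistics SA, giving 50% + 50% = 100%.
Chain via Oakhollow Energy Co. → Granite Pharma AG (R2): 100% × 20% × 60% = 12% of Orion Group plc.
Chain via Redpoint Logistics SA → Ridgefield Manufacturing Inc. (R2): 100% × 60% × 10% = 6% of Orion Group plc.
Chain via Vantage Capital LLC → Beacon Industries Corp. (R2): 10% × 40% × 10% = 0.4% of Orion Group plc.
Aggregating (R3): 12% + 6% + 0.4% = 18.4%.
18.4% falls short of the 20% threshold by 1.6 percentage points.

1.6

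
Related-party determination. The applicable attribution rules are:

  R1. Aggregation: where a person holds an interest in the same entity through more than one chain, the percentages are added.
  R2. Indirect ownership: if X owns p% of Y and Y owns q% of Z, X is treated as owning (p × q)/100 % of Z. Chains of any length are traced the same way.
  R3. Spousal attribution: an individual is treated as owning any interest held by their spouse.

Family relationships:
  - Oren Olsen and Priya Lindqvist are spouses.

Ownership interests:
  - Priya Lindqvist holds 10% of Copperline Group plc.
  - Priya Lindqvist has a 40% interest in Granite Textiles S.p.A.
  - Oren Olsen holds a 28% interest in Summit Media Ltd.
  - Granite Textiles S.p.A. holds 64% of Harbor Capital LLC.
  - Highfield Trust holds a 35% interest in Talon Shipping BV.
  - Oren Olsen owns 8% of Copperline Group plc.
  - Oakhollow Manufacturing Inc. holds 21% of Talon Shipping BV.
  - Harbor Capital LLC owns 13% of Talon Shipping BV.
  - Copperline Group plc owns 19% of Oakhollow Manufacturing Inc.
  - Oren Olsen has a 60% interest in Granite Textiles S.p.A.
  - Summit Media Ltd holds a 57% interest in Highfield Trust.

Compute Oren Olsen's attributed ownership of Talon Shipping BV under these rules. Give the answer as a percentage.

14.6242%

By spousal attribution (R3), Oren Olsen is treated as also owning Priya Lindqvist's interest in Copperline Group plc, giving 8% + 10% = 18%.
By spousal attribution (R3), Oren Olsen is treated as also owning Priya Lindqvist's interest in Granite Textiles S.p.A, giving 60% + 40% = 100%.
Chain via Copperline Group plc → Oakhollow Manufacturing Inc. (R2): 18% × 19% × 21% = 0.7182% of Talon Shipping BV.
Chain via Summit Media Ltd → Highfield Trust (R2): 28% × 57% × 35% = 5.586% of Talon Shipping BV.
Chain via Granite Textiles S.p.A. → Harbor Capital LLC (R2): 100% × 64% × 13% = 8.32% of Talon Shipping BV.
Aggregating (R1): 0.7182% + 5.586% + 8.32% = 14.6242%.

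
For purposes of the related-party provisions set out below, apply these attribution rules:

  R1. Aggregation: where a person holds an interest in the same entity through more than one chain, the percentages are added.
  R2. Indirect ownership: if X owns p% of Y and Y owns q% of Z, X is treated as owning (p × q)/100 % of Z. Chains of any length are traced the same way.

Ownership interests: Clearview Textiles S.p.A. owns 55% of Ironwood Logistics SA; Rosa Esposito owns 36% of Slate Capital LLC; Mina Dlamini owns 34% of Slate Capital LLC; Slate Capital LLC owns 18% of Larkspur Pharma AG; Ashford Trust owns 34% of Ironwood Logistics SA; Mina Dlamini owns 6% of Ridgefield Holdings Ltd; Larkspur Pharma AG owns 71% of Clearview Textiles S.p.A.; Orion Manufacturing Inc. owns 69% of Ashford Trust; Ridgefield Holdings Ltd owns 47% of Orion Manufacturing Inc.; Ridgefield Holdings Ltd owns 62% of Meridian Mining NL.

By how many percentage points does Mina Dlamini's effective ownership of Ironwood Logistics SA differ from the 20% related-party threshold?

Chain via Ridgefield Holdings Ltd → Orion Manufacturing Inc. → Ashford Trust (R2): 6% × 47% × 69% × 34% = 0.661572% of Ironwood Logistics SA.
Chain via Slate Capital LLC → Larkspur Pharma AG → Clearview Textiles S.p.A. (R2): 34% × 18% × 71% × 55% = 2.38986% of Ironwood Logistics SA.
Aggregating (R1): 0.661572% + 2.38986% = 3.051432%.
3.051432% falls short of the 20% threshold by 16.948568 percentage points.

16.948568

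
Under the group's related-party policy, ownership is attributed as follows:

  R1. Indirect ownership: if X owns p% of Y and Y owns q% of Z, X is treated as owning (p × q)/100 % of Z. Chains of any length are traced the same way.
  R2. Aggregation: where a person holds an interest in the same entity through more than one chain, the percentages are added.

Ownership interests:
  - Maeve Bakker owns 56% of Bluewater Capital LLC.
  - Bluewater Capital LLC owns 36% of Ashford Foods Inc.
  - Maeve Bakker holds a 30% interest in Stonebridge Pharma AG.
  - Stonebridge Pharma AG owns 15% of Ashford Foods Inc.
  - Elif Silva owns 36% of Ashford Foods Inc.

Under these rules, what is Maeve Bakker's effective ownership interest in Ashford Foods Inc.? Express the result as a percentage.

Chain via Bluewater Capital LLC (R1): 56% × 36% = 20.16% of Ashford Foods Inc.
Chain via Stonebridge Pharma AG (R1): 30% × 15% = 4.5% of Ashford Foods Inc.
Aggregating (R2): 20.16% + 4.5% = 24.66%.

24.66%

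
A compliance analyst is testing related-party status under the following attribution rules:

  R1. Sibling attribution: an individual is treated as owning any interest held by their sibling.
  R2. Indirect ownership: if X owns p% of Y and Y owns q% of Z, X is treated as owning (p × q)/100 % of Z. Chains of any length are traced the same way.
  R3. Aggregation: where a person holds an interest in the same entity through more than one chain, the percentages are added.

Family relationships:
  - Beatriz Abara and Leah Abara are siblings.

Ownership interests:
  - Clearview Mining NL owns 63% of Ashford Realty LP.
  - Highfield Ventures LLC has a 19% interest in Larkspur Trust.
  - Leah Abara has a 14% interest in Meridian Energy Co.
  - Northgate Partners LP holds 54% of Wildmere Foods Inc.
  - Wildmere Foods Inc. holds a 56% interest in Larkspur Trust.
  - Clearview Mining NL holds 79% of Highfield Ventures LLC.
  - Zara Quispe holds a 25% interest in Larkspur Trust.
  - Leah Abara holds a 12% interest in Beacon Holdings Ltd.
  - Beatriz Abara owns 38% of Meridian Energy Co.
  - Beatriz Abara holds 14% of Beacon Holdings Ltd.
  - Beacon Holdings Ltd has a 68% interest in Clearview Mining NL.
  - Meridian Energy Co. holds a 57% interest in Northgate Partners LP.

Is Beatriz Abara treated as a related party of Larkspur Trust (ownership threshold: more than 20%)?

By sibling attribution (R1), Beatriz Abara is treated as also owning Leah Abara's interest in Meridian Energy Co, giving 38% + 14% = 52%.
By sibling attribution (R1), Beatriz Abara is treated as also owning Leah Abara's interest in Beacon Holdings Ltd, giving 14% + 12% = 26%.
Chain via Meridian Energy Co. → Northgate Partners LP → Wildmere Foods Inc. (R2): 52% × 57% × 54% × 56% = 8.963136% of Larkspur Trust.
Chain via Beacon Holdings Ltd → Clearview Mining NL → Highfield Ventures LLC (R2): 26% × 68% × 79% × 19% = 2.653768% of Larkspur Trust.
Aggregating (R3): 8.963136% + 2.653768% = 11.616904%.
11.616904% does not exceed the 20% threshold, so Beatriz is not a related party to Larkspur Trust.

No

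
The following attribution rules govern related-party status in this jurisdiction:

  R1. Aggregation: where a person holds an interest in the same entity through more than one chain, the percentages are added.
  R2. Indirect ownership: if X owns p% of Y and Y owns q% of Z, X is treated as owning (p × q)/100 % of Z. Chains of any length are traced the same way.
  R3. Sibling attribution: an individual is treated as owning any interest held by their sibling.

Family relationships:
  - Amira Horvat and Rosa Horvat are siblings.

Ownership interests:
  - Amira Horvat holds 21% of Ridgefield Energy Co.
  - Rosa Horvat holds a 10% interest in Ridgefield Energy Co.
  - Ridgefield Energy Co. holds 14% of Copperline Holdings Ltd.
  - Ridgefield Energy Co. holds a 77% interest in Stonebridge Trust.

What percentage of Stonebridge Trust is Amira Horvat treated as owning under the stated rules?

23.87%

By sibling attribution (R3), Amira Horvat is treated as also owning Rosa Horvat's interest in Ridgefield Energy Co, giving 21% + 10% = 31%.
Chain via Ridgefield Energy Co. (R2): 31% × 77% = 23.87% of Stonebridge Trust.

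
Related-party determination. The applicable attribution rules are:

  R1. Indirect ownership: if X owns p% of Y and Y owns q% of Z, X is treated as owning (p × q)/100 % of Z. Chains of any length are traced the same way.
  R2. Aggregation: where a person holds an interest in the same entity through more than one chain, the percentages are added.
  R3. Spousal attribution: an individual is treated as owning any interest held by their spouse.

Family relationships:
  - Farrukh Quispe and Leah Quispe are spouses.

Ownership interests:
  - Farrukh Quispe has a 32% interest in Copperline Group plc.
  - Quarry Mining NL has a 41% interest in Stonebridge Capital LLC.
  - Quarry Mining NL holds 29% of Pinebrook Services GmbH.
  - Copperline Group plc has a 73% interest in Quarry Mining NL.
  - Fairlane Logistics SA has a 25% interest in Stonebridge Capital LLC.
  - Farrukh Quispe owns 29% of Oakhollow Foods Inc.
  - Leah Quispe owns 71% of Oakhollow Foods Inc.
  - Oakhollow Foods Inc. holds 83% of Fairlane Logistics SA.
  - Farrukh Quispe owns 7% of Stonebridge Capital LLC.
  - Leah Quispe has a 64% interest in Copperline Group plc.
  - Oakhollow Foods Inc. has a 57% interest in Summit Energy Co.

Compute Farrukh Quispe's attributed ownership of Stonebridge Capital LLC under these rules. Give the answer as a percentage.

By spousal attribution (R3), Farrukh Quispe is treated as also owning Leah Quispe's interest in Oakhollow Foods Inc, giving 29% + 71% = 100%.
By spousal attribution (R3), Farrukh Quispe is treated as also owning Leah Quispe's interest in Copperline Group plc, giving 32% + 64% = 96%.
Chain via Oakhollow Foods Inc. → Fairlane Logistics SA (R1): 100% × 83% × 25% = 20.75% of Stonebridge Capital LLC.
Chain via Copperline Group plc → Quarry Mining NL (R1): 96% × 73% × 41% = 28.7328% of Stonebridge Capital LLC.
Direct interest in Stonebridge Capital LLC: 7%.
Aggregating (R2): 20.75% + 28.7328% + 7% = 56.4828%.

56.4828%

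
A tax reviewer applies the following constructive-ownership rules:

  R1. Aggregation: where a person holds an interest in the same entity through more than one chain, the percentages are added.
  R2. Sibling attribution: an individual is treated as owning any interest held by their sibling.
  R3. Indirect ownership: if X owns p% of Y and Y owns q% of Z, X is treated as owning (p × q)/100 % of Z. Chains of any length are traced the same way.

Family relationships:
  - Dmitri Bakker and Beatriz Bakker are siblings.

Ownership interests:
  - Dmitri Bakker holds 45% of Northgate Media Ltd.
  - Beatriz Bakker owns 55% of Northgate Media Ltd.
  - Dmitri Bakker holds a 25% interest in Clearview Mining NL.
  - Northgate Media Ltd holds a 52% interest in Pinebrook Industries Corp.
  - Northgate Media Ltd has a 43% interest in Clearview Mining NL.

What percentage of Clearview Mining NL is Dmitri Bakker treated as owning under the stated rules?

68%

By sibling attribution (R2), Dmitri Bakker is treated as also owning Beatriz Bakker's interest in Northgate Media Ltd, giving 45% + 55% = 100%.
Chain via Northgate Media Ltd (R3): 100% × 43% = 43% of Clearview Mining NL.
Direct interest in Clearview Mining NL: 25%.
Aggregating (R1): 43% + 25% = 68%.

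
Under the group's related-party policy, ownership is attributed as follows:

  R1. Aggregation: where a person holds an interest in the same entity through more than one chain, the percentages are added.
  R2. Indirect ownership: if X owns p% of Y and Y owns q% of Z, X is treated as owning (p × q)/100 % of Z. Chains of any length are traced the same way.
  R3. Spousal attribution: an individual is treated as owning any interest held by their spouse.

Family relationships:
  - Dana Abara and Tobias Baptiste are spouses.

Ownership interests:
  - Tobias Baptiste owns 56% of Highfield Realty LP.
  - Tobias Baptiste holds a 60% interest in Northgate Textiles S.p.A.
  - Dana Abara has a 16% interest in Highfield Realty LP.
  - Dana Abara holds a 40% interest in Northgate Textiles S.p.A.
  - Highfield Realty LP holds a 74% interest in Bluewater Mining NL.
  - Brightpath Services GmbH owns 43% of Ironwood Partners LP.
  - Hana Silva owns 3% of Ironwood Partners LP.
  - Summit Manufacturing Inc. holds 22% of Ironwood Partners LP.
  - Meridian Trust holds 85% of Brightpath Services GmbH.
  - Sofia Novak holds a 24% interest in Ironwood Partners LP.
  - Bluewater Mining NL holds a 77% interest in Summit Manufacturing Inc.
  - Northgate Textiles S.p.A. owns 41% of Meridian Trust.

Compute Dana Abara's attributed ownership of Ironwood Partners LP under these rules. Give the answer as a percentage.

By spousal attribution (R3), Dana Abara is treated as also owning Tobias Baptiste's interest in Highfield Realty LP, giving 16% + 56% = 72%.
By spousal attribution (R3), Dana Abara is treated as also owning Tobias Baptiste's interest in Northgate Textiles S.p.A, giving 40% + 60% = 100%.
Chain via Highfield Realty LP → Bluewater Mining NL → Summit Manufacturing Inc. (R2): 72% × 74% × 77% × 22% = 9.025632% of Ironwood Partners LP.
Chain via Northgate Textiles S.p.A. → Meridian Trust → Brightpath Services GmbH (R2): 100% × 41% × 85% × 43% = 14.9855% of Ironwood Partners LP.
Aggregating (R1): 9.025632% + 14.9855% = 24.011132%.

24.011132%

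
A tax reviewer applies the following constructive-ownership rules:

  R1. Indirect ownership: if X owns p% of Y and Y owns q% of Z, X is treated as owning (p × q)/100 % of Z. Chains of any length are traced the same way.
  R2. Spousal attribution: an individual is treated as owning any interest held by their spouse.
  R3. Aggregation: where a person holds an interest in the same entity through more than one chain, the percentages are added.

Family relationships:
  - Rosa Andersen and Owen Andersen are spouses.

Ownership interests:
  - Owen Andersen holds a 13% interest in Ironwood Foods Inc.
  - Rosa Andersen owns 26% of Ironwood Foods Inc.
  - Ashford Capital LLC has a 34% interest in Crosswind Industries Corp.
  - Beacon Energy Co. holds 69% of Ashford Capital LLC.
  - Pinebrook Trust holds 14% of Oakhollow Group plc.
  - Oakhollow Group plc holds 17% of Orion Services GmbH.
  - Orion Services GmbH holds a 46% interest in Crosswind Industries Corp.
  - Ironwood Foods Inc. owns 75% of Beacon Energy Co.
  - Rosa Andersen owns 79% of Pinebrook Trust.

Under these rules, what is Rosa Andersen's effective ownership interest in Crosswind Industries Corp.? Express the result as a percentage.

7.726942%

By spousal attribution (R2), Rosa Andersen is treated as also owning Owen Andersen's interest in Ironwood Foods Inc, giving 26% + 13% = 39%.
Chain via Pinebrook Trust → Oakhollow Group plc → Orion Services GmbH (R1): 79% × 14% × 17% × 46% = 0.864892% of Crosswind Industries Corp.
Chain via Ironwood Foods Inc. → Beacon Energy Co. → Ashford Capital LLC (R1): 39% × 75% × 69% × 34% = 6.86205% of Crosswind Industries Corp.
Aggregating (R3): 0.864892% + 6.86205% = 7.726942%.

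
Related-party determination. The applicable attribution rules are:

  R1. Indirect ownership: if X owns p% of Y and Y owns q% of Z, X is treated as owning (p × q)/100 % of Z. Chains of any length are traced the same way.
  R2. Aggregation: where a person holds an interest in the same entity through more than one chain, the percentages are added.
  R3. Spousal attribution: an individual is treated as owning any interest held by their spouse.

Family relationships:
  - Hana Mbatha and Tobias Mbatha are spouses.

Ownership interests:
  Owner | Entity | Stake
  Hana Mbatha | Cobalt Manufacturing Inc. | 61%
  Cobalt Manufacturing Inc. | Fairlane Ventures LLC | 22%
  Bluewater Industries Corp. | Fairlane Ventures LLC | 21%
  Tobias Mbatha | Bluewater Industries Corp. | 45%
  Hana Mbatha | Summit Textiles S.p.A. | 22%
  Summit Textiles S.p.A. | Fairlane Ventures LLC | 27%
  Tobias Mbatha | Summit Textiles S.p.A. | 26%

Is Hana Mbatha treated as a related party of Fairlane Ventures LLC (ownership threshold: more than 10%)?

By spousal attribution (R3), Hana Mbatha is treated as also owning Tobias Mbatha's interest in Summit Textiles S.p.A, giving 22% + 26% = 48%.
By spousal attribution (R3), Hana Mbatha is treated as owning Tobias Mbatha's 45% interest in Bluewater Industries Corp.
Chain via Summit Textiles S.p.A. (R1): 48% × 27% = 12.96% of Fairlane Ventures LLC.
Chain via Cobalt Manufacturing Inc. (R1): 61% × 22% = 13.42% of Fairlane Ventures LLC.
Chain via Bluewater Industries Corp. (R1): 45% × 21% = 9.45% of Fairlane Ventures LLC.
Aggregating (R2): 12.96% + 13.42% + 9.45% = 35.83%.
35.83% exceeds the 10% threshold, so Hana is a related party to Fairlane Ventures LLC.

Yes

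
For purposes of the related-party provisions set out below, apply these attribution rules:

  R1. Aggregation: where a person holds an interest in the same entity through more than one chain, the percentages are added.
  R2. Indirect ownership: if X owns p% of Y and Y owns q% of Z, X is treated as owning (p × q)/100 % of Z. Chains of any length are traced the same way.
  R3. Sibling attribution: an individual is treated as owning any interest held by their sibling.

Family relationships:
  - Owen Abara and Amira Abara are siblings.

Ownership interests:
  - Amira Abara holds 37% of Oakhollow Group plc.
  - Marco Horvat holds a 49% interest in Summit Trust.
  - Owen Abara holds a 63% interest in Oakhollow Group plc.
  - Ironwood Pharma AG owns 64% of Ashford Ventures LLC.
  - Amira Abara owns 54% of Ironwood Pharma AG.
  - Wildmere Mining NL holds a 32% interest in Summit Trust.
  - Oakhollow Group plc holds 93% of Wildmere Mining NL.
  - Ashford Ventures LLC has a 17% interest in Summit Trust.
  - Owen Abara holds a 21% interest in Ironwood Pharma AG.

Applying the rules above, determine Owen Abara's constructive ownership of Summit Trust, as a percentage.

37.92%

By sibling attribution (R3), Owen Abara is treated as also owning Amira Abara's interest in Ironwood Pharma AG, giving 21% + 54% = 75%.
By sibling attribution (R3), Owen Abara is treated as also owning Amira Abara's interest in Oakhollow Group plc, giving 63% + 37% = 100%.
Chain via Ironwood Pharma AG → Ashford Ventures LLC (R2): 75% × 64% × 17% = 8.16% of Summit Trust.
Chain via Oakhollow Group plc → Wildmere Mining NL (R2): 100% × 93% × 32% = 29.76% of Summit Trust.
Aggregating (R1): 8.16% + 29.76% = 37.92%.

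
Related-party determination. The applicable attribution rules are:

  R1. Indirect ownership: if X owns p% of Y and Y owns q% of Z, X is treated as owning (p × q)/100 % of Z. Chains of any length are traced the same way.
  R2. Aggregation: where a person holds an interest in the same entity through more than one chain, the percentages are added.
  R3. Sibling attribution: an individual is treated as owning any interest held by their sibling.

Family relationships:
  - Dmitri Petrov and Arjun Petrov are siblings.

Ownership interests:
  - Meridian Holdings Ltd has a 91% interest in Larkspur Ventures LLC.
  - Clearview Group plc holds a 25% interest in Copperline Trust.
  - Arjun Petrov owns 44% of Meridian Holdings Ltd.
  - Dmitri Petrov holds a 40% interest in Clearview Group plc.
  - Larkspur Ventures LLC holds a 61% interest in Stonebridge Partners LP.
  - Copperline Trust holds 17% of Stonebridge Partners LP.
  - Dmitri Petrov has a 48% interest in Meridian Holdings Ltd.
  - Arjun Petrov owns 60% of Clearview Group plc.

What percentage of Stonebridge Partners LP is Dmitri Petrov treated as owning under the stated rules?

By sibling attribution (R3), Dmitri Petrov is treated as also owning Arjun Petrov's interest in Meridian Holdings Ltd, giving 48% + 44% = 92%.
By sibling attribution (R3), Dmitri Petrov is treated as also owning Arjun Petrov's interest in Clearview Group plc, giving 40% + 60% = 100%.
Chain via Meridian Holdings Ltd → Larkspur Ventures LLC (R1): 92% × 91% × 61% = 51.0692% of Stonebridge Partners LP.
Chain via Clearview Group plc → Copperline Trust (R1): 100% × 25% × 17% = 4.25% of Stonebridge Partners LP.
Aggregating (R2): 51.0692% + 4.25% = 55.3192%.

55.3192%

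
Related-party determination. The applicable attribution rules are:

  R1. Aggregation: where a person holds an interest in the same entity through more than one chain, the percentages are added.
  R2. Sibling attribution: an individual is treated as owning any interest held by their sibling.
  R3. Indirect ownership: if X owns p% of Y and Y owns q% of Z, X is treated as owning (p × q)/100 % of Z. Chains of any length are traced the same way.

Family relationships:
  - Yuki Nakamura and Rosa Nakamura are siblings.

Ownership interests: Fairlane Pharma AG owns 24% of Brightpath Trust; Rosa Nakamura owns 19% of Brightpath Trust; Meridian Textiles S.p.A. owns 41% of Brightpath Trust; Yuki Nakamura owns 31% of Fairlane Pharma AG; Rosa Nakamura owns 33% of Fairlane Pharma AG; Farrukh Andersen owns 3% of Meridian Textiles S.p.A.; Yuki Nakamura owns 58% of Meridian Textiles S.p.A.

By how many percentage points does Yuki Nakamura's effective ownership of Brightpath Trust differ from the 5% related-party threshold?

By sibling attribution (R2), Yuki Nakamura is treated as also owning Rosa Nakamura's interest in Fairlane Pharma AG, giving 31% + 33% = 64%.
By sibling attribution (R2), Yuki Nakamura is treated as owning Rosa Nakamura's 19% interest in Brightpath Trust.
Chain via Fairlane Pharma AG (R3): 64% × 24% = 15.36% of Brightpath Trust.
Chain via Meridian Textiles S.p.A. (R3): 58% × 41% = 23.78% of Brightpath Trust.
Direct interest in Brightpath Trust: 19%.
Aggregating (R1): 15.36% + 23.78% + 19% = 58.14%.
58.14% exceeds the 5% threshold by 53.14 percentage points.

53.14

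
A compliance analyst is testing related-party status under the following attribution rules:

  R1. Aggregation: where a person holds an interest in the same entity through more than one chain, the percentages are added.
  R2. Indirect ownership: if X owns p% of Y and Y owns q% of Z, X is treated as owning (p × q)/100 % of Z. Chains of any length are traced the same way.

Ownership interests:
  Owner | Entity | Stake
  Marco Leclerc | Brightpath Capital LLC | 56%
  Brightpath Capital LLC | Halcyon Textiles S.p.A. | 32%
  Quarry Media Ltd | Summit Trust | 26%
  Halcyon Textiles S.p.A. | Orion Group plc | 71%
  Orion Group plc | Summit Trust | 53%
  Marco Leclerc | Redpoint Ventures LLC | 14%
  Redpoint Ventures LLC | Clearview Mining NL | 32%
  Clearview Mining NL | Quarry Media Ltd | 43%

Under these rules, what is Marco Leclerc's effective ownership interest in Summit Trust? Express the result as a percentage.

Chain via Redpoint Ventures LLC → Clearview Mining NL → Quarry Media Ltd (R2): 14% × 32% × 43% × 26% = 0.500864% of Summit Trust.
Chain via Brightpath Capital LLC → Halcyon Textiles S.p.A. → Orion Group plc (R2): 56% × 32% × 71% × 53% = 6.743296% of Summit Trust.
Aggregating (R1): 0.500864% + 6.743296% = 7.24416%.

7.24416%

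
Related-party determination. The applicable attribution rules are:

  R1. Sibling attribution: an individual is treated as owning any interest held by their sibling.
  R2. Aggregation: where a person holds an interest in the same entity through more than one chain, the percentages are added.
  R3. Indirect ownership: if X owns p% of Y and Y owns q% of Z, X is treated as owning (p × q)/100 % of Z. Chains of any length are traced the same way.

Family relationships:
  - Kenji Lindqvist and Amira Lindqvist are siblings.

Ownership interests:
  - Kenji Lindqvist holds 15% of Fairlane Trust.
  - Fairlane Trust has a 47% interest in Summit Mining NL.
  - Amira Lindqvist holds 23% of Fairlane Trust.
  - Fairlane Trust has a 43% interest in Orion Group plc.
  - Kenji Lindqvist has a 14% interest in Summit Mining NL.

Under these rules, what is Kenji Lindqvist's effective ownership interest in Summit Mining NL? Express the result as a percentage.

31.86%

By sibling attribution (R1), Kenji Lindqvist is treated as also owning Amira Lindqvist's interest in Fairlane Trust, giving 15% + 23% = 38%.
Chain via Fairlane Trust (R3): 38% × 47% = 17.86% of Summit Mining NL.
Direct interest in Summit Mining NL: 14%.
Aggregating (R2): 17.86% + 14% = 31.86%.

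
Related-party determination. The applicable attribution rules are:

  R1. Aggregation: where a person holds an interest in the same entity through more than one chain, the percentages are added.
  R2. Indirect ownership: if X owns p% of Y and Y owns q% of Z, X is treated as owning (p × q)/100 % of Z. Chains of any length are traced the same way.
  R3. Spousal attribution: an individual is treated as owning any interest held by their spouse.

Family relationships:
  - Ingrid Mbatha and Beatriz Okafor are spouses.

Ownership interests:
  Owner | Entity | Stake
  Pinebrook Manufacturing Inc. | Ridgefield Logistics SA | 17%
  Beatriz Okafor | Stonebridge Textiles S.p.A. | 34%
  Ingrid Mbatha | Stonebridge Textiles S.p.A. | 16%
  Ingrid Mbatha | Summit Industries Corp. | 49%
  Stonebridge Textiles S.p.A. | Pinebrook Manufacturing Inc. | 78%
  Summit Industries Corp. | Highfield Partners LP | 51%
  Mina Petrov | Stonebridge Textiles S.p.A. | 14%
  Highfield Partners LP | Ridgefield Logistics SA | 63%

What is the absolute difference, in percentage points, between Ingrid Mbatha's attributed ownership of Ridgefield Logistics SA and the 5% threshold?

By spousal attribution (R3), Ingrid Mbatha is treated as also owning Beatriz Okafor's interest in Stonebridge Textiles S.p.A, giving 16% + 34% = 50%.
Chain via Summit Industries Corp. → Highfield Partners LP (R2): 49% × 51% × 63% = 15.7437% of Ridgefield Logistics SA.
Chain via Stonebridge Textiles S.p.A. → Pinebrook Manufacturing Inc. (R2): 50% × 78% × 17% = 6.63% of Ridgefield Logistics SA.
Aggregating (R1): 15.7437% + 6.63% = 22.3737%.
22.3737% exceeds the 5% threshold by 17.3737 percentage points.

17.3737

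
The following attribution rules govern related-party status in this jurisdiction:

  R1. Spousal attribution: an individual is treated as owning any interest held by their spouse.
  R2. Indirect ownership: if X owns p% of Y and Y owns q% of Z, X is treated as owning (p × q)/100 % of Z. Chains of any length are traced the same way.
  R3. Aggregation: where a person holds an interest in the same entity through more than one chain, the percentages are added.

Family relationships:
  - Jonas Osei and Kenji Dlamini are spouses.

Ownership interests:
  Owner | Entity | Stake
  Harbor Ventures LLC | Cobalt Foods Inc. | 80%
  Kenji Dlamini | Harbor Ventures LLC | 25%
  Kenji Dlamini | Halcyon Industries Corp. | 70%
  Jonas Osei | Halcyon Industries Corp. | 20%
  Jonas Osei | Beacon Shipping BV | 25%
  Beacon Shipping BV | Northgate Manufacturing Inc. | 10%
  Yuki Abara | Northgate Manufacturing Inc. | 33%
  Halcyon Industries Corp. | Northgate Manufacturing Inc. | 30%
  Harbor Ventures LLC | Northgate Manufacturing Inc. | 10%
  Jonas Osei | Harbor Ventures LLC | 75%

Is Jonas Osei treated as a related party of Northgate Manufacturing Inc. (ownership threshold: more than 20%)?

Yes

By spousal attribution (R1), Jonas Osei is treated as also owning Kenji Dlamini's interest in Halcyon Industries Corp, giving 20% + 70% = 90%.
By spousal attribution (R1), Jonas Osei is treated as also owning Kenji Dlamini's interest in Harbor Ventures LLC, giving 75% + 25% = 100%.
Chain via Beacon Shipping BV (R2): 25% × 10% = 2.5% of Northgate Manufacturing Inc.
Chain via Halcyon Industries Corp. (R2): 90% × 30% = 27% of Northgate Manufacturing Inc.
Chain via Harbor Ventures LLC (R2): 100% × 10% = 10% of Northgate Manufacturing Inc.
Aggregating (R3): 2.5% + 27% + 10% = 39.5%.
39.5% exceeds the 20% threshold, so Jonas is a related party to Northgate Manufacturing Inc.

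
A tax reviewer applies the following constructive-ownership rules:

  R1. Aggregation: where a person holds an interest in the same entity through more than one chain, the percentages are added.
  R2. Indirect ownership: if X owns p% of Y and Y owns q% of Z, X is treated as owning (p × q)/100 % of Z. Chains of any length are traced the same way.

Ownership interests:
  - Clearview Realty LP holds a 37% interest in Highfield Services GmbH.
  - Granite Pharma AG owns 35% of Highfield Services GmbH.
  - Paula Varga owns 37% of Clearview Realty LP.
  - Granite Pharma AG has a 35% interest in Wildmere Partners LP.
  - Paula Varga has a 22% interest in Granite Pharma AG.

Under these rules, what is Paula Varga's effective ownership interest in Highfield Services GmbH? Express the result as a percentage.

Chain via Clearview Realty LP (R2): 37% × 37% = 13.69% of Highfield Services GmbH.
Chain via Granite Pharma AG (R2): 22% × 35% = 7.7% of Highfield Services GmbH.
Aggregating (R1): 13.69% + 7.7% = 21.39%.

21.39%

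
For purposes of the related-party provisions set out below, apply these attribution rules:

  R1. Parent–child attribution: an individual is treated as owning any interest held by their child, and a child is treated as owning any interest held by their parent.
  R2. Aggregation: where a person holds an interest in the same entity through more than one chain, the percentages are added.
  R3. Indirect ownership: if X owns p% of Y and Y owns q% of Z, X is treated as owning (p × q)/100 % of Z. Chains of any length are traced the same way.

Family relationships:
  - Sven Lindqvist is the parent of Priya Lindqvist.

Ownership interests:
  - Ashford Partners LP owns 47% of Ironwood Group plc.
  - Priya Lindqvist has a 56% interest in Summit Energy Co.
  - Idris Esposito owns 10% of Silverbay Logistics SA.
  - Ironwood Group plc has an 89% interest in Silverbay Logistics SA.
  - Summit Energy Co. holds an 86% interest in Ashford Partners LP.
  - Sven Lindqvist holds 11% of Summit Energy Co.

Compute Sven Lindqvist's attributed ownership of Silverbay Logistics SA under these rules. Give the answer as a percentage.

24.102446%

By parent–child attribution (R1), Sven Lindqvist is treated as also owning Priya Lindqvist's interest in Summit Energy Co, giving 11% + 56% = 67%.
Chain via Summit Energy Co. → Ashford Partners LP → Ironwood Group plc (R3): 67% × 86% × 47% × 89% = 24.102446% of Silverbay Logistics SA.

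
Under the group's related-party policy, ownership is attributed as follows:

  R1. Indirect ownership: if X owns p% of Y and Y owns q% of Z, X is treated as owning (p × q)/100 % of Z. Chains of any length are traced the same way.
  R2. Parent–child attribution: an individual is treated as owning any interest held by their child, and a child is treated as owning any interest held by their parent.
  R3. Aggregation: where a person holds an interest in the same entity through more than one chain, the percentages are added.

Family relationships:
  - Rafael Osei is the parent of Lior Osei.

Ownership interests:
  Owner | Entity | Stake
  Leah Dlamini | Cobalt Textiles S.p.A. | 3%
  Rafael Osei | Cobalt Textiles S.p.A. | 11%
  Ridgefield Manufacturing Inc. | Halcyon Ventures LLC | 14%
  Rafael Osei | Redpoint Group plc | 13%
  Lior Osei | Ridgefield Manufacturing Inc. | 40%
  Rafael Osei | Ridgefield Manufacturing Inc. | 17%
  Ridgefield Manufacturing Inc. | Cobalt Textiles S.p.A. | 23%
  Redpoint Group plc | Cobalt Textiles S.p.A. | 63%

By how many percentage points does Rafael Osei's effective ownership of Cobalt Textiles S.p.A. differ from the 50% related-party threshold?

By parent–child attribution (R2), Rafael Osei is treated as also owning Lior Osei's interest in Ridgefield Manufacturing Inc, giving 17% + 40% = 57%.
Chain via Redpoint Group plc (R1): 13% × 63% = 8.19% of Cobalt Textiles S.p.A.
Chain via Ridgefield Manufacturing Inc. (R1): 57% × 23% = 13.11% of Cobalt Textiles S.p.A.
Direct interest in Cobalt Textiles S.p.A: 11%.
Aggregating (R3): 8.19% + 13.11% + 11% = 32.3%.
32.3% falls short of the 50% threshold by 17.7 percentage points.

17.7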